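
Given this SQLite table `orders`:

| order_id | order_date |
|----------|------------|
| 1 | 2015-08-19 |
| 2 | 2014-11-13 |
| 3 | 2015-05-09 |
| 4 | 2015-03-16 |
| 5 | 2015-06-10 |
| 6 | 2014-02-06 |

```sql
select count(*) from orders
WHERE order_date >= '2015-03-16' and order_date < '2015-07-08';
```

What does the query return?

3

Rows in [2015-03-16, 2015-07-08): 2015-05-09, 2015-03-16, 2015-06-10 → 3 rows.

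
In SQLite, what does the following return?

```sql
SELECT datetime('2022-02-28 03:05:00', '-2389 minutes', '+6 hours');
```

2022-02-26 17:16:00

2389 minutes = 39h 49m; -2389 minutes from 2022-02-28 03:05:00 is 2022-02-26 11:16:00 (crosses midnight).
+6 hours from 2022-02-26 11:16:00 is 2022-02-26 17:16:00.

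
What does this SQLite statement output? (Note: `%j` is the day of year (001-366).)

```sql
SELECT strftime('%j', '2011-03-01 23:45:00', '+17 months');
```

214

First apply '+17 months': 2011-03-01 23:45:00 → 2012-08-01 23:45:00.
Day-of-year for 2012-08-01: days since 2012-01-01 inclusive = 214, zero-padded to 214.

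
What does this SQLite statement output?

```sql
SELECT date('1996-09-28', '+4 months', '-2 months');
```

1996-11-28

Adding +4 months to 1996-09-28 gives 1997-01-28.
Adding -2 months to 1997-01-28 gives 1996-11-28.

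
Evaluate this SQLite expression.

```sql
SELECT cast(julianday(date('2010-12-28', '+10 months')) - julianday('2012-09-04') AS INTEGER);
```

-312

Adding +10 months to 2010-12-28 gives 2011-10-28.
3 days remain in October 2011 after the 28th (31 − 28).
Full months from November 2011 through August 2012 contribute their day counts.
Then 4 days into September 2012.
Total: 3 + 30 + 31 + 31 + 29 + 31 + 30 + 31 + 30 + 31 + 31 + 4 = 312.
The subtraction is earlier − later, so the result is −312 → -312.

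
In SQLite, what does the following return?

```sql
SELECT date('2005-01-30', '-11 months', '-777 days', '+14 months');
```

2003-03-14

Adding -11 months to 2005-01-30 targets 2004-02-30. February 2004 has only 29 days, so SQLite normalizes the 1-day overflow forward to 2004-03-01.
Applying '-777 days' to 2004-03-01: counting 777 days back gives 2002-01-14.
Adding +14 months to 2002-01-14 gives 2003-03-14.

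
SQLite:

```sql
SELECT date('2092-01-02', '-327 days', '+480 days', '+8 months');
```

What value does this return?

2093-02-03

Applying '-327 days' to 2092-01-02: counting 327 days back gives 2091-02-09.
Applying '+480 days' to 2091-02-09: counting 480 days forward gives 2092-06-03.
Adding +8 months to 2092-06-03 gives 2093-02-03.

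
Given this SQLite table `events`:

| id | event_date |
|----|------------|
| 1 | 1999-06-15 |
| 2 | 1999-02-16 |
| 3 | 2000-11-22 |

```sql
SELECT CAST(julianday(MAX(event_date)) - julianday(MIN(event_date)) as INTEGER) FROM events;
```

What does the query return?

645

MIN = 1999-02-16, MAX = 2000-11-22.
12 days remain in February 1999 after the 16th (28 − 16).
Full months from March 1999 through October 2000 contribute their day counts.
Then 22 days into November 2000.
Total: 12 + 31 + 30 + 31 + 30 + 31 + 31 + 30 + 31 + 30 + 31 + 31 + 29 + 31 + 30 + 31 + 30 + 31 + 31 + 30 + 31 + 22 = 645.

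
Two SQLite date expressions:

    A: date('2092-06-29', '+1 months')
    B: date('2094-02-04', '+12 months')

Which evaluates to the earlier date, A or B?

A = 2092-07-29.
B = 2095-02-04.
A is earlier.

A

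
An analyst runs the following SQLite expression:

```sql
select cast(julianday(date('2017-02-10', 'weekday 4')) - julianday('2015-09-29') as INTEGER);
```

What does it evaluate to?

`weekday 4` advances to the next Thursday; 2017-02-10 is a Friday, so it moves forward to 2017-02-16.
1 day remains in September 2015 after the 29th (30 − 29).
Full months from October 2015 through January 2017 contribute their day counts.
Then 16 days into February 2017.
Total: 1 + 31 + 30 + 31 + 31 + 29 + 31 + 30 + 31 + 30 + 31 + 31 + 30 + 31 + 30 + 31 + 31 + 16 = 506.

506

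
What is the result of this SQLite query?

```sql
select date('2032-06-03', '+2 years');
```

2034-06-03

Adding +2 years to 2032-06-03 gives 2034-06-03.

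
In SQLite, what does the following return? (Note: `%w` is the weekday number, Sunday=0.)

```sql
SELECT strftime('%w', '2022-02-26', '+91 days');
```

6

First apply '+91 days': 2022-02-26 → 2022-05-28.
2022-05-28 is a Saturday; with Sunday=0 that is 6.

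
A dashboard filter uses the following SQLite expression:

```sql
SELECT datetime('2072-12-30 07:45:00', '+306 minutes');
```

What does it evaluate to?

2072-12-30 12:51:00

306 minutes = 5h 6m; +306 minutes from 2072-12-30 07:45:00 is 2072-12-30 12:51:00.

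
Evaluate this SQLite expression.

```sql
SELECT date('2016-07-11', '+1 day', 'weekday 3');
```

Advancing 1 more day within July lands on 2016-07-12.
`weekday 3` advances to the next Wednesday; 2016-07-12 is a Tuesday, so it moves forward to 2016-07-13.

2016-07-13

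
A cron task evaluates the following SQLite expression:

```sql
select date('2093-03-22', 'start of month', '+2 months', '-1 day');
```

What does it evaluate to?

2093-04-30

`start of month` rewinds 2093-03-22 to 2093-03-01.
Adding +2 months to 2093-03-01 gives 2093-05-01.
Going back 1 day from 2093-05-01 reaches 2093-04-30 (last day of April, 30 days).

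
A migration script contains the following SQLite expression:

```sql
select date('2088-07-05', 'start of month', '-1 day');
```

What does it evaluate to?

`start of month` rewinds 2088-07-05 to 2088-07-01.
Going back 1 day from 2088-07-01 reaches 2088-06-30 (last day of June, 30 days).

2088-06-30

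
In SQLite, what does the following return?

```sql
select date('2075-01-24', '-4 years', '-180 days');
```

Adding -4 years to 2075-01-24 gives 2071-01-24.
Applying '-180 days' to 2071-01-24: counting 180 days back gives 2070-07-28.

2070-07-28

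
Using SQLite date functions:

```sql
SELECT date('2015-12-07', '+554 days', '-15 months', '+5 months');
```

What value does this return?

Applying '+554 days' to 2015-12-07: counting 554 days forward gives 2017-06-13.
Adding -15 months to 2017-06-13 gives 2016-03-13.
Adding +5 months to 2016-03-13 gives 2016-08-13.

2016-08-13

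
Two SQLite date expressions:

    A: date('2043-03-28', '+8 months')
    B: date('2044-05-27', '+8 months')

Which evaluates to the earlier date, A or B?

A = 2043-11-28.
B = 2045-01-27.
A is earlier.

A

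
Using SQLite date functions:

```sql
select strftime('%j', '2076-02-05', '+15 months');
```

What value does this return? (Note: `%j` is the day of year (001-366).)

First apply '+15 months': 2076-02-05 → 2077-05-05.
Day-of-year for 2077-05-05: days since 2077-01-01 inclusive = 125, zero-padded to 125.

125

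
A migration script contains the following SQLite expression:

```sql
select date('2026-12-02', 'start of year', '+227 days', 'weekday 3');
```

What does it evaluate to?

2026-08-19

`start of year` rewinds 2026-12-02 to 2026-01-01.
Applying '+227 days' to 2026-01-01: counting 227 days forward gives 2026-08-16.
`weekday 3` advances to the next Wednesday; 2026-08-16 is a Sunday, so it moves forward to 2026-08-19.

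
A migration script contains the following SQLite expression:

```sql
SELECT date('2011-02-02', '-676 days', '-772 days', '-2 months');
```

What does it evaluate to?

2006-12-15

Applying '-676 days' to 2011-02-02: counting 676 days back gives 2009-03-28.
Applying '-772 days' to 2009-03-28: counting 772 days back gives 2007-02-15.
Adding -2 months to 2007-02-15 gives 2006-12-15.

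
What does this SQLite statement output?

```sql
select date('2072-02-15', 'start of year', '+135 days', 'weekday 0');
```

`start of year` rewinds 2072-02-15 to 2072-01-01.
Applying '+135 days' to 2072-01-01: counting 135 days forward gives 2072-05-15.
`weekday 0` advances to the next Sunday; 2072-05-15 is already a Sunday, so it stays at 2072-05-15.

2072-05-15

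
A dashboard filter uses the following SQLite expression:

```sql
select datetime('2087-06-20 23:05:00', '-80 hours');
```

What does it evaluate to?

-80 hours from 2087-06-20 23:05:00 is 2087-06-17 15:05:00 (crosses midnight).

2087-06-17 15:05:00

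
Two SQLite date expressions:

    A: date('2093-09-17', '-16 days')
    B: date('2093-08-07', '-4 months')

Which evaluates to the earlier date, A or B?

A = 2093-09-01.
B = 2093-04-07.
B is earlier.

B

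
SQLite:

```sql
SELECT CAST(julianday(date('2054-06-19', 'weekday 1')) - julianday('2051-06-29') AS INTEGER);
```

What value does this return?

`weekday 1` advances to the next Monday; 2054-06-19 is a Friday, so it moves forward to 2054-06-22.
1 day remains in June 2051 after the 29th (30 − 29).
Full months from July 2051 through May 2054 contribute their day counts.
Then 22 days into June 2054.
Total: 1 + 31 + 31 + 30 + 31 + 30 + 31 + 31 + 29 + 31 + 30 + 31 + 30 + 31 + 31 + 30 + 31 + 30 + 31 + 31 + 28 + 31 + 30 + 31 + 30 + 31 + 31 + 30 + 31 + 30 + 31 + 31 + 28 + 31 + 30 + 31 + 22 = 1089.

1089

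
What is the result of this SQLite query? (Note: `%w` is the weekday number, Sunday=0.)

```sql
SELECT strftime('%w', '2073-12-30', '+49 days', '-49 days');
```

First apply '+49 days', '-49 days': 2073-12-30 → 2073-12-30.
2073-12-30 is a Saturday; with Sunday=0 that is 6.

6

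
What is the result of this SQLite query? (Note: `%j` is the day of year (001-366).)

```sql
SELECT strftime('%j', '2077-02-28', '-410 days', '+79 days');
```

First apply '-410 days', '+79 days': 2077-02-28 → 2076-04-03.
Day-of-year for 2076-04-03: days since 2076-01-01 inclusive = 94, zero-padded to 094.

094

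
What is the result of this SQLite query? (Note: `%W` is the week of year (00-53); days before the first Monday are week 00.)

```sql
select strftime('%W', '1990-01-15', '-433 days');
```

45

First apply '-433 days': 1990-01-15 → 1988-11-08.
1988-11-08 is a Tuesday. SQLite's %W counts Mondays since the year started; the result is 45.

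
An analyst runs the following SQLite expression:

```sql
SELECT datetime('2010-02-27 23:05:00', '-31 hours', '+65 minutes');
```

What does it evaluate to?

-31 hours from 2010-02-27 23:05:00 is 2010-02-26 16:05:00 (crosses midnight).
65 minutes = 1h 5m; +65 minutes from 2010-02-26 16:05:00 is 2010-02-26 17:10:00.

2010-02-26 17:10:00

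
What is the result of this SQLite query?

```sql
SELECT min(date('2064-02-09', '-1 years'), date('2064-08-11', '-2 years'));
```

2062-08-11

date('2064-02-09', '-1 years') → 2063-02-09.
date('2064-08-11', '-2 years') → 2062-08-11.
Earlier of the two is 2062-08-11.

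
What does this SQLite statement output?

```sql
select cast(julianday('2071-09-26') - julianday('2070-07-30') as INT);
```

423

1 day remains in July 2070 after the 30th (31 − 30).
Full months from August 2070 through August 2071 contribute their day counts.
Then 26 days into September 2071.
Total: 1 + 31 + 30 + 31 + 30 + 31 + 31 + 28 + 31 + 30 + 31 + 30 + 31 + 31 + 26 = 423.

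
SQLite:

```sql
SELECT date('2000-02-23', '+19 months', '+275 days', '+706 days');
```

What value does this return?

2004-05-31

Adding +19 months to 2000-02-23 gives 2001-09-23.
Applying '+275 days' to 2001-09-23: counting 275 days forward gives 2002-06-25.
Applying '+706 days' to 2002-06-25: counting 706 days forward gives 2004-05-31.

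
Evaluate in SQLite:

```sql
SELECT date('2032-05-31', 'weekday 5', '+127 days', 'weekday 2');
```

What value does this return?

2032-10-12

`weekday 5` advances to the next Friday; 2032-05-31 is a Monday, so it moves forward to 2032-06-04.
Applying '+127 days' to 2032-06-04: counting 127 days forward gives 2032-10-09.
`weekday 2` advances to the next Tuesday; 2032-10-09 is a Saturday, so it moves forward to 2032-10-12.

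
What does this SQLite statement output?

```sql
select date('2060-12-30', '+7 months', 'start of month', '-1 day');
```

2061-06-30

Adding +7 months to 2060-12-30 gives 2061-07-30.
`start of month` rewinds 2061-07-30 to 2061-07-01.
Going back 1 day from 2061-07-01 reaches 2061-06-30 (last day of June, 30 days).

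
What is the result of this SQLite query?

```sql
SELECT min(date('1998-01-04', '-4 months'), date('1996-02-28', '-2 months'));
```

date('1998-01-04', '-4 months') → 1997-09-04.
date('1996-02-28', '-2 months') → 1995-12-28.
Earlier of the two is 1995-12-28.

1995-12-28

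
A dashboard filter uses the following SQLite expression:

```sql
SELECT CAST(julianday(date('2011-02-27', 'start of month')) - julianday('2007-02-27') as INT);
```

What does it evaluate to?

`start of month` rewinds 2011-02-27 to 2011-02-01.
1 day remains in February 2007 after the 27th (28 − 27).
Full months from March 2007 through January 2011 contribute their day counts.
Then 1 day into February 2011.
Total: 1 + 31 + 30 + 31 + 30 + 31 + 31 + 30 + 31 + 30 + 31 + 31 + 29 + 31 + 30 + 31 + 30 + 31 + 31 + 30 + 31 + 30 + 31 + 31 + 28 + 31 + 30 + 31 + 30 + 31 + 31 + 30 + 31 + 30 + 31 + 31 + 28 + 31 + 30 + 31 + 30 + 31 + 31 + 30 + 31 + 30 + 31 + 31 + 1 = 1435.

1435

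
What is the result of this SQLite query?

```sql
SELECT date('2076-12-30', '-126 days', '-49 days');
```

2076-07-08

Applying '-126 days' to 2076-12-30: counting 126 days back gives 2076-08-26.
Applying '-49 days' to 2076-08-26: counting 49 days back gives 2076-07-08.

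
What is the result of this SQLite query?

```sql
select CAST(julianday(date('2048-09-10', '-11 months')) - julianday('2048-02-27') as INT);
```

Adding -11 months to 2048-09-10 gives 2047-10-10.
21 days remain in October 2047 after the 10th (31 − 10).
November 2047: 30 days.
December 2047: 31 days.
January 2048: 31 days.
Then 27 days into February 2048.
Total: 21 + 30 + 31 + 31 + 27 = 140.
The subtraction is earlier − later, so the result is −140 → -140.

-140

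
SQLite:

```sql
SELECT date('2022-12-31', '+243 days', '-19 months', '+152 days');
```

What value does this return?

2022-07-02

Applying '+243 days' to 2022-12-31: counting 243 days forward gives 2023-08-31.
Adding -19 months to 2023-08-31 gives 2022-01-31.
Applying '+152 days' to 2022-01-31: counting 152 days forward gives 2022-07-02.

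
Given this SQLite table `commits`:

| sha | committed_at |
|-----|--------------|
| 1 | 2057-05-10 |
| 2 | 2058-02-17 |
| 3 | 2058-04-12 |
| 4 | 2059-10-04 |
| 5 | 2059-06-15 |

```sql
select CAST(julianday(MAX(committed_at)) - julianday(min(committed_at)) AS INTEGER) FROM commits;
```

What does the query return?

877

MIN = 2057-05-10, MAX = 2059-10-04.
21 days remain in May 2057 after the 10th (31 − 10).
Full months from June 2057 through September 2059 contribute their day counts.
Then 4 days into October 2059.
Total: 21 + 30 + 31 + 31 + 30 + 31 + 30 + 31 + 31 + 28 + 31 + 30 + 31 + 30 + 31 + 31 + 30 + 31 + 30 + 31 + 31 + 28 + 31 + 30 + 31 + 30 + 31 + 31 + 30 + 4 = 877.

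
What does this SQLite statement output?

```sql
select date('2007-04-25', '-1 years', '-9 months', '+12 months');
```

2006-07-25

Adding -1 year to 2007-04-25 gives 2006-04-25.
Adding -9 months to 2006-04-25 gives 2005-07-25.
Adding +12 months to 2005-07-25 gives 2006-07-25.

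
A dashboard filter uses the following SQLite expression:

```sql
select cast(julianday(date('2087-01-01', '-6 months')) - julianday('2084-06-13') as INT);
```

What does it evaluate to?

748

Adding -6 months to 2087-01-01 gives 2086-07-01.
17 days remain in June 2084 after the 13th (30 − 13).
Full months from July 2084 through June 2086 contribute their day counts.
Then 1 day into July 2086.
Total: 17 + 31 + 31 + 30 + 31 + 30 + 31 + 31 + 28 + 31 + 30 + 31 + 30 + 31 + 31 + 30 + 31 + 30 + 31 + 31 + 28 + 31 + 30 + 31 + 30 + 1 = 748.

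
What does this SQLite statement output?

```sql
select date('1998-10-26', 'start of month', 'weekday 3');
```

1998-10-07

`start of month` rewinds 1998-10-26 to 1998-10-01.
`weekday 3` advances to the next Wednesday; 1998-10-01 is a Thursday, so it moves forward to 1998-10-07.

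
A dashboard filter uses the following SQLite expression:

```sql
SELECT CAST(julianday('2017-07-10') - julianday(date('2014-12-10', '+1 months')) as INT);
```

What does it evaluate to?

912

Adding +1 month to 2014-12-10 gives 2015-01-10.
21 days remain in January 2015 after the 10th (31 − 10).
Full months from February 2015 through June 2017 contribute their day counts.
Then 10 days into July 2017.
Total: 21 + 28 + 31 + 30 + 31 + 30 + 31 + 31 + 30 + 31 + 30 + 31 + 31 + 29 + 31 + 30 + 31 + 30 + 31 + 31 + 30 + 31 + 30 + 31 + 31 + 28 + 31 + 30 + 31 + 30 + 10 = 912.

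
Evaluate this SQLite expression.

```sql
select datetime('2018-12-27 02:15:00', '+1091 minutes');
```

2018-12-27 20:26:00

1091 minutes = 18h 11m; +1091 minutes from 2018-12-27 02:15:00 is 2018-12-27 20:26:00.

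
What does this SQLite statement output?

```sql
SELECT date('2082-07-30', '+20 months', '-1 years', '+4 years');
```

2087-03-30

Adding +20 months to 2082-07-30 gives 2084-03-30.
Adding -1 year to 2084-03-30 gives 2083-03-30.
Adding +4 years to 2083-03-30 gives 2087-03-30.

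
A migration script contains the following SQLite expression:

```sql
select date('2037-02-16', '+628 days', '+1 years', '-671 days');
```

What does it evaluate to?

Applying '+628 days' to 2037-02-16: counting 628 days forward gives 2038-11-06.
Adding +1 year to 2038-11-06 gives 2039-11-06.
Applying '-671 days' to 2039-11-06: counting 671 days back gives 2038-01-04.

2038-01-04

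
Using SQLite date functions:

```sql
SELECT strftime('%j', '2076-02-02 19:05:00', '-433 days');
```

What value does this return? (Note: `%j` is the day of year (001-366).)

First apply '-433 days': 2076-02-02 19:05:00 → 2074-11-26 19:05:00.
Day-of-year for 2074-11-26: days since 2074-01-01 inclusive = 330, zero-padded to 330.

330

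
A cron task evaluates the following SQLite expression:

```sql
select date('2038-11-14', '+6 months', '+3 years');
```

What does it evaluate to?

Adding +6 months to 2038-11-14 gives 2039-05-14.
Adding +3 years to 2039-05-14 gives 2042-05-14.

2042-05-14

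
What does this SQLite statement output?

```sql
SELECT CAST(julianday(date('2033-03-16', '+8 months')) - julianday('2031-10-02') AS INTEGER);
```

Adding +8 months to 2033-03-16 gives 2033-11-16.
29 days remain in October 2031 after the 2nd (31 − 2).
Full months from November 2031 through October 2033 contribute their day counts.
Then 16 days into November 2033.
Total: 29 + 30 + 31 + 31 + 29 + 31 + 30 + 31 + 30 + 31 + 31 + 30 + 31 + 30 + 31 + 31 + 28 + 31 + 30 + 31 + 30 + 31 + 31 + 30 + 31 + 16 = 776.

776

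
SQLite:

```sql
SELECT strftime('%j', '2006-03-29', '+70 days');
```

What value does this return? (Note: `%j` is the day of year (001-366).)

158

First apply '+70 days': 2006-03-29 → 2006-06-07.
Day-of-year for 2006-06-07: days since 2006-01-01 inclusive = 158, zero-padded to 158.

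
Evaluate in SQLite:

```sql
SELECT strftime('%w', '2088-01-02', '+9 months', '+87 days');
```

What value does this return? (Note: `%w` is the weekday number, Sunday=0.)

First apply '+9 months', '+87 days': 2088-01-02 → 2088-12-28.
2088-12-28 is a Tuesday; with Sunday=0 that is 2.

2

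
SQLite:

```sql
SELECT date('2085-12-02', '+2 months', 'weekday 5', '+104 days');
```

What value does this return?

2086-05-23

Adding +2 months to 2085-12-02 gives 2086-02-02.
`weekday 5` advances to the next Friday; 2086-02-02 is a Saturday, so it moves forward to 2086-02-08.
Applying '+104 days' to 2086-02-08: counting 104 days forward gives 2086-05-23.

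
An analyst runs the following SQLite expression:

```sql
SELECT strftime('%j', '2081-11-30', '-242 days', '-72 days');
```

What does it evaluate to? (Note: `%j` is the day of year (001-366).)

First apply '-242 days', '-72 days': 2081-11-30 → 2081-01-20.
Day-of-year for 2081-01-20: days since 2081-01-01 inclusive = 20, zero-padded to 020.

020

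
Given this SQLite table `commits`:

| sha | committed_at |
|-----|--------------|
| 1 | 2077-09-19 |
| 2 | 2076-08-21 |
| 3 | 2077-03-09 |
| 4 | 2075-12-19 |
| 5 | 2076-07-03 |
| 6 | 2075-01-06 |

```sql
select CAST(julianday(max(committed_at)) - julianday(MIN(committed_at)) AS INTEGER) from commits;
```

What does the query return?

MIN = 2075-01-06, MAX = 2077-09-19.
25 days remain in January 2075 after the 6th (31 − 6).
Full months from February 2075 through August 2077 contribute their day counts.
Then 19 days into September 2077.
Total: 25 + 28 + 31 + 30 + 31 + 30 + 31 + 31 + 30 + 31 + 30 + 31 + 31 + 29 + 31 + 30 + 31 + 30 + 31 + 31 + 30 + 31 + 30 + 31 + 31 + 28 + 31 + 30 + 31 + 30 + 31 + 31 + 19 = 987.

987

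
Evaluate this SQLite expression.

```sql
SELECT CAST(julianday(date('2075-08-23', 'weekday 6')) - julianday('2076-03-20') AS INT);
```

`weekday 6` advances to the next Saturday; 2075-08-23 is a Friday, so it moves forward to 2075-08-24.
7 days remain in August 2075 after the 24th (31 − 24).
Full months from September 2075 through February 2076 contribute their day counts.
Then 20 days into March 2076.
Total: 7 + 30 + 31 + 30 + 31 + 31 + 29 + 20 = 209.
The subtraction is earlier − later, so the result is −209 → -209.

-209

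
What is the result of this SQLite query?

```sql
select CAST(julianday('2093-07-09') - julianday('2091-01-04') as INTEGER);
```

27 days remain in January 2091 after the 4th (31 − 4).
Full months from February 2091 through June 2093 contribute their day counts.
Then 9 days into July 2093.
Total: 27 + 28 + 31 + 30 + 31 + 30 + 31 + 31 + 30 + 31 + 30 + 31 + 31 + 29 + 31 + 30 + 31 + 30 + 31 + 31 + 30 + 31 + 30 + 31 + 31 + 28 + 31 + 30 + 31 + 30 + 9 = 917.

917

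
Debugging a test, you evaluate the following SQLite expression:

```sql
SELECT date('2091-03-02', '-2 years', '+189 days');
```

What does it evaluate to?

2089-09-07

Adding -2 years to 2091-03-02 gives 2089-03-02.
Applying '+189 days' to 2089-03-02: counting 189 days forward gives 2089-09-07.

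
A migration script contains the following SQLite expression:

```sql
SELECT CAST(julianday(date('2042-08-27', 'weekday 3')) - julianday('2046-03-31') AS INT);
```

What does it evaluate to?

`weekday 3` advances to the next Wednesday; 2042-08-27 is already a Wednesday, so it stays at 2042-08-27.
4 days remain in August 2042 after the 27th (31 − 27).
Full months from September 2042 through February 2046 contribute their day counts.
Then 31 days into March 2046.
Total: 4 + 30 + 31 + 30 + 31 + 31 + 28 + 31 + 30 + 31 + 30 + 31 + 31 + 30 + 31 + 30 + 31 + 31 + 29 + 31 + 30 + 31 + 30 + 31 + 31 + 30 + 31 + 30 + 31 + 31 + 28 + 31 + 30 + 31 + 30 + 31 + 31 + 30 + 31 + 30 + 31 + 31 + 28 + 31 = 1312.
The subtraction is earlier − later, so the result is −1312 → -1312.

-1312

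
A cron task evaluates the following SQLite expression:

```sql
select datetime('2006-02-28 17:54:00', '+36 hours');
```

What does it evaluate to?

+36 hours from 2006-02-28 17:54:00 is 2006-03-02 05:54:00 (crosses midnight).

2006-03-02 05:54:00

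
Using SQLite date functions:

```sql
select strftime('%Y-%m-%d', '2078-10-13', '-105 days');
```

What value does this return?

First apply '-105 days': 2078-10-13 → 2078-06-30.
`%Y-%m-%d` extracts the ISO date: 2078-06-30.

2078-06-30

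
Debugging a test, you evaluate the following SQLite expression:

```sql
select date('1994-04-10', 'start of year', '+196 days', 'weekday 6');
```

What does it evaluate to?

`start of year` rewinds 1994-04-10 to 1994-01-01.
Applying '+196 days' to 1994-01-01: counting 196 days forward gives 1994-07-16.
`weekday 6` advances to the next Saturday; 1994-07-16 is already a Saturday, so it stays at 1994-07-16.

1994-07-16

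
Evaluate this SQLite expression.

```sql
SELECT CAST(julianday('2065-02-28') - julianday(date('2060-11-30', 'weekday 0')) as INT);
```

1546

`weekday 0` advances to the next Sunday; 2060-11-30 is a Tuesday, so it moves forward to 2060-12-05.
26 days remain in December 2060 after the 5th (31 − 5).
Full months from January 2061 through January 2065 contribute their day counts.
Then 28 days into February 2065.
Total: 26 + 31 + 28 + 31 + 30 + 31 + 30 + 31 + 31 + 30 + 31 + 30 + 31 + 31 + 28 + 31 + 30 + 31 + 30 + 31 + 31 + 30 + 31 + 30 + 31 + 31 + 28 + 31 + 30 + 31 + 30 + 31 + 31 + 30 + 31 + 30 + 31 + 31 + 29 + 31 + 30 + 31 + 30 + 31 + 31 + 30 + 31 + 30 + 31 + 31 + 28 = 1546.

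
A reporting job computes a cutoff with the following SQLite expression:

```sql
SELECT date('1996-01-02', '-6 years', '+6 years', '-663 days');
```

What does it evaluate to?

Adding -6 years to 1996-01-02 gives 1990-01-02.
Adding +6 years to 1990-01-02 gives 1996-01-02.
Applying '-663 days' to 1996-01-02: counting 663 days back gives 1994-03-10.

1994-03-10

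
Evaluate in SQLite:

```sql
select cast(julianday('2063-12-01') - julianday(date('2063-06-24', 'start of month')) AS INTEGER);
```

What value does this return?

`start of month` rewinds 2063-06-24 to 2063-06-01.
29 days remain in June 2063 after the 1st (30 − 1).
July 2063: 31 days.
August 2063: 31 days.
September 2063: 30 days.
October 2063: 31 days.
November 2063: 30 days.
Then 1 day into December 2063.
Total: 29 + 31 + 31 + 30 + 31 + 30 + 1 = 183.

183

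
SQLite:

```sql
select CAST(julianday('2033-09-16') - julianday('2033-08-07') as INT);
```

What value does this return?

24 days remain in August 2033 after the 7th (31 − 7).
Then 16 days into September 2033.
Total: 24 + 16 = 40.

40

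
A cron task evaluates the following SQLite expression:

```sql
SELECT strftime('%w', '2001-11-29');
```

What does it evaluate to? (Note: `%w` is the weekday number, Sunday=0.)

4

2001-11-29 is a Thursday; with Sunday=0 that is 4.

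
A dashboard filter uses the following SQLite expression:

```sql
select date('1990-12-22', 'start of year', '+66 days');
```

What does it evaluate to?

`start of year` rewinds 1990-12-22 to 1990-01-01.
Applying '+66 days' to 1990-01-01: counting 66 days forward gives 1990-03-08.

1990-03-08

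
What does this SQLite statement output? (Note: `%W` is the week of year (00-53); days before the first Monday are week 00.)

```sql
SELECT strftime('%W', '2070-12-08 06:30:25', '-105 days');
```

First apply '-105 days': 2070-12-08 06:30:25 → 2070-08-25 06:30:25.
2070-08-25 is a Monday. SQLite's %W counts Mondays since the year started; the result is 34.

34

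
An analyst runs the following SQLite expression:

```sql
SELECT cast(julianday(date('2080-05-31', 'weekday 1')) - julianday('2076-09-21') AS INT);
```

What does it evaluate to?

1351

`weekday 1` advances to the next Monday; 2080-05-31 is a Friday, so it moves forward to 2080-06-03.
9 days remain in September 2076 after the 21st (30 − 21).
Full months from October 2076 through May 2080 contribute their day counts.
Then 3 days into June 2080.
Total: 9 + 31 + 30 + 31 + 31 + 28 + 31 + 30 + 31 + 30 + 31 + 31 + 30 + 31 + 30 + 31 + 31 + 28 + 31 + 30 + 31 + 30 + 31 + 31 + 30 + 31 + 30 + 31 + 31 + 28 + 31 + 30 + 31 + 30 + 31 + 31 + 30 + 31 + 30 + 31 + 31 + 29 + 31 + 30 + 31 + 3 = 1351.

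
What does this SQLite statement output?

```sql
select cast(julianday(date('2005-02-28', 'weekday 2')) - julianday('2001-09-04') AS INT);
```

1274

`weekday 2` advances to the next Tuesday; 2005-02-28 is a Monday, so it moves forward to 2005-03-01.
26 days remain in September 2001 after the 4th (30 − 4).
Full months from October 2001 through February 2005 contribute their day counts.
Then 1 day into March 2005.
Total: 26 + 31 + 30 + 31 + 31 + 28 + 31 + 30 + 31 + 30 + 31 + 31 + 30 + 31 + 30 + 31 + 31 + 28 + 31 + 30 + 31 + 30 + 31 + 31 + 30 + 31 + 30 + 31 + 31 + 29 + 31 + 30 + 31 + 30 + 31 + 31 + 30 + 31 + 30 + 31 + 31 + 28 + 1 = 1274.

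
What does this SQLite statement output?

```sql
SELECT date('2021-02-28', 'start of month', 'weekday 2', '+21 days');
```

2021-02-23

`start of month` rewinds 2021-02-28 to 2021-02-01.
`weekday 2` advances to the next Tuesday; 2021-02-01 is a Monday, so it moves forward to 2021-02-02.
Advancing 21 more days within February lands on 2021-02-23.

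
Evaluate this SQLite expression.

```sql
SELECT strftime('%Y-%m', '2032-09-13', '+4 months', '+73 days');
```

First apply '+4 months', '+73 days': 2032-09-13 → 2033-03-27.
`%Y-%m` extracts the year-month: 2033-03.

2033-03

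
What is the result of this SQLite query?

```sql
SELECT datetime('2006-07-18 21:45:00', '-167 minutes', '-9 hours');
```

167 minutes = 2h 47m; -167 minutes from 2006-07-18 21:45:00 is 2006-07-18 18:58:00.
-9 hours from 2006-07-18 18:58:00 is 2006-07-18 09:58:00.

2006-07-18 09:58:00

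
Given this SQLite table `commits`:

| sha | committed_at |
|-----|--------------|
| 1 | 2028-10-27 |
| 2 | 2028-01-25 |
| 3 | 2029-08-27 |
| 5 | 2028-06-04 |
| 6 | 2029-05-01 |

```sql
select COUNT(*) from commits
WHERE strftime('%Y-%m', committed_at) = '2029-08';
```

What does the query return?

1

Rows with year-month 2029-08: 2029-08-27 → 1.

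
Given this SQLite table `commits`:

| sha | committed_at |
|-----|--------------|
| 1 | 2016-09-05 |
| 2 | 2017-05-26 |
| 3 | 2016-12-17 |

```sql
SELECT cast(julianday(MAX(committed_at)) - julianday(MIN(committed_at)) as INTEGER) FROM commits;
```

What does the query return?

263

MIN = 2016-09-05, MAX = 2017-05-26.
25 days remain in September 2016 after the 5th (30 − 5).
Full months from October 2016 through April 2017 contribute their day counts.
Then 26 days into May 2017.
Total: 25 + 31 + 30 + 31 + 31 + 28 + 31 + 30 + 26 = 263.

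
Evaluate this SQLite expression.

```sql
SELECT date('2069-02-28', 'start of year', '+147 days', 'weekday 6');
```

`start of year` rewinds 2069-02-28 to 2069-01-01.
Applying '+147 days' to 2069-01-01: counting 147 days forward gives 2069-05-28.
`weekday 6` advances to the next Saturday; 2069-05-28 is a Tuesday, so it moves forward to 2069-06-01.

2069-06-01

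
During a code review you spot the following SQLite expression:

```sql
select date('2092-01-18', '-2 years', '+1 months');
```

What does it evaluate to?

Adding -2 years to 2092-01-18 gives 2090-01-18.
Adding +1 month to 2090-01-18 gives 2090-02-18.

2090-02-18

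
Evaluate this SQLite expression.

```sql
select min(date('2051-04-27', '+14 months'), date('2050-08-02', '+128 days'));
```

date('2051-04-27', '+14 months') → 2052-06-27.
date('2050-08-02', '+128 days') → 2050-12-08.
Earlier of the two is 2050-12-08.

2050-12-08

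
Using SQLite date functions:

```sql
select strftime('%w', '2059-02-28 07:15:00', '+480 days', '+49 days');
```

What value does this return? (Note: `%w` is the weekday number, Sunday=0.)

2

First apply '+480 days', '+49 days': 2059-02-28 07:15:00 → 2060-08-10 07:15:00.
2060-08-10 is a Tuesday; with Sunday=0 that is 2.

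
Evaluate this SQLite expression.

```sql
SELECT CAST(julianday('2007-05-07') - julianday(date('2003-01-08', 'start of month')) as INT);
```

1587

`start of month` rewinds 2003-01-08 to 2003-01-01.
30 days remain in January 2003 after the 1st (31 − 1).
Full months from February 2003 through April 2007 contribute their day counts.
Then 7 days into May 2007.
Total: 30 + 28 + 31 + 30 + 31 + 30 + 31 + 31 + 30 + 31 + 30 + 31 + 31 + 29 + 31 + 30 + 31 + 30 + 31 + 31 + 30 + 31 + 30 + 31 + 31 + 28 + 31 + 30 + 31 + 30 + 31 + 31 + 30 + 31 + 30 + 31 + 31 + 28 + 31 + 30 + 31 + 30 + 31 + 31 + 30 + 31 + 30 + 31 + 31 + 28 + 31 + 30 + 7 = 1587.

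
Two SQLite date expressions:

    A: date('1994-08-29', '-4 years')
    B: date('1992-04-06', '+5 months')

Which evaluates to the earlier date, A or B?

A

A = 1990-08-29.
B = 1992-09-06.
A is earlier.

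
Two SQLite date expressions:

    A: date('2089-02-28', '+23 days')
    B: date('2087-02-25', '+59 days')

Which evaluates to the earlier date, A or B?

B

A = 2089-03-23.
B = 2087-04-25.
B is earlier.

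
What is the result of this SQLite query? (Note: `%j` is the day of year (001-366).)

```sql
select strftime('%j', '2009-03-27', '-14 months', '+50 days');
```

First apply '-14 months', '+50 days': 2009-03-27 → 2008-03-17.
Day-of-year for 2008-03-17: days since 2008-01-01 inclusive = 77, zero-padded to 077.

077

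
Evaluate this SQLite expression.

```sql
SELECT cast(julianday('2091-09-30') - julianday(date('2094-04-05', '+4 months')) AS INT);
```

Adding +4 months to 2094-04-05 gives 2094-08-05.
0 days remain in September 2091 after the 30th (30 − 30).
Full months from October 2091 through July 2094 contribute their day counts.
Then 5 days into August 2094.
Total: 0 + 31 + 30 + 31 + 31 + 29 + 31 + 30 + 31 + 30 + 31 + 31 + 30 + 31 + 30 + 31 + 31 + 28 + 31 + 30 + 31 + 30 + 31 + 31 + 30 + 31 + 30 + 31 + 31 + 28 + 31 + 30 + 31 + 30 + 31 + 5 = 1040.
The subtraction is earlier − later, so the result is −1040 → -1040.

-1040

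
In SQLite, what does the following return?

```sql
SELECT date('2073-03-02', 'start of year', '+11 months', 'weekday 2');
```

`start of year` rewinds 2073-03-02 to 2073-01-01.
Adding +11 months to 2073-01-01 gives 2073-12-01.
`weekday 2` advances to the next Tuesday; 2073-12-01 is a Friday, so it moves forward to 2073-12-05.

2073-12-05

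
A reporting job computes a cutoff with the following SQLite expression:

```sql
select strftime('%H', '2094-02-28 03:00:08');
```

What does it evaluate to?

`%H` extracts the 2-digit hour (00-23): 03.

03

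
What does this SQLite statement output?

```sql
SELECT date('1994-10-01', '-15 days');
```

Going back 1 day from 1994-10-01 reaches 1994-09-30 (last day of September, 30 days).
Going back 14 days within September lands on 1994-09-16.

1994-09-16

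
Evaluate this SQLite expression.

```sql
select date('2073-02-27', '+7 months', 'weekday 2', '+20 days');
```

Adding +7 months to 2073-02-27 gives 2073-09-27.
`weekday 2` advances to the next Tuesday; 2073-09-27 is a Wednesday, so it moves forward to 2073-10-03.
Advancing 20 more days within October lands on 2073-10-23.

2073-10-23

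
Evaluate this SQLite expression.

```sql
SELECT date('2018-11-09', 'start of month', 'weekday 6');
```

`start of month` rewinds 2018-11-09 to 2018-11-01.
`weekday 6` advances to the next Saturday; 2018-11-01 is a Thursday, so it moves forward to 2018-11-03.

2018-11-03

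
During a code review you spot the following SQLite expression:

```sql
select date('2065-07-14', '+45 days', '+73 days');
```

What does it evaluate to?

Applying '+45 days' to 2065-07-14: counting 45 days forward gives 2065-08-28.
Applying '+73 days' to 2065-08-28: counting 73 days forward gives 2065-11-09.

2065-11-09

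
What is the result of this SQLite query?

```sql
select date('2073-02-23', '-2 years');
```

Adding -2 years to 2073-02-23 gives 2071-02-23.

2071-02-23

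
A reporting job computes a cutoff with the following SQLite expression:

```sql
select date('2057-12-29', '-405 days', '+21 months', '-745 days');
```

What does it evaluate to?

Applying '-405 days' to 2057-12-29: counting 405 days back gives 2056-11-19.
Adding +21 months to 2056-11-19 gives 2058-08-19.
Applying '-745 days' to 2058-08-19: counting 745 days back gives 2056-08-04.

2056-08-04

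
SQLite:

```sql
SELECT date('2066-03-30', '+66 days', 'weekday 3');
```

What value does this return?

Applying '+66 days' to 2066-03-30: counting 66 days forward gives 2066-06-04.
`weekday 3` advances to the next Wednesday; 2066-06-04 is a Friday, so it moves forward to 2066-06-09.

2066-06-09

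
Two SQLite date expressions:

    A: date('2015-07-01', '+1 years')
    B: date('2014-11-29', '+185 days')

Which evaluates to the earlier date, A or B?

A = 2016-07-01.
B = 2015-06-02.
B is earlier.

B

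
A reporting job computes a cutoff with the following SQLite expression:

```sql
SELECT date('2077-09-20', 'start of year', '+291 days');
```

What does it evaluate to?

2077-10-19

`start of year` rewinds 2077-09-20 to 2077-01-01.
Applying '+291 days' to 2077-01-01: counting 291 days forward gives 2077-10-19.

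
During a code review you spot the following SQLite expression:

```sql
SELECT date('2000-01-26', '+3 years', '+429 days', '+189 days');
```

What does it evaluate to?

2004-10-05

Adding +3 years to 2000-01-26 gives 2003-01-26.
Applying '+429 days' to 2003-01-26: counting 429 days forward gives 2004-03-30.
Applying '+189 days' to 2004-03-30: counting 189 days forward gives 2004-10-05.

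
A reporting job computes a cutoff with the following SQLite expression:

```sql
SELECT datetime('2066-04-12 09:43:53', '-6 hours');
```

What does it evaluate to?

2066-04-12 03:43:53

-6 hours from 2066-04-12 09:43:53 is 2066-04-12 03:43:53.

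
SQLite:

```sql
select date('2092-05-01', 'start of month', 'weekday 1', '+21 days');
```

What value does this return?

`start of month` rewinds 2092-05-01 to 2092-05-01.
`weekday 1` advances to the next Monday; 2092-05-01 is a Thursday, so it moves forward to 2092-05-05.
Advancing 21 more days within May lands on 2092-05-26.

2092-05-26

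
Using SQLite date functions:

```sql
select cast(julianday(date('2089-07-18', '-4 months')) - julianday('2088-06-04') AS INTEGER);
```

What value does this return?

Adding -4 months to 2089-07-18 gives 2089-03-18.
26 days remain in June 2088 after the 4th (30 − 4).
Full months from July 2088 through February 2089 contribute their day counts.
Then 18 days into March 2089.
Total: 26 + 31 + 31 + 30 + 31 + 30 + 31 + 31 + 28 + 18 = 287.

287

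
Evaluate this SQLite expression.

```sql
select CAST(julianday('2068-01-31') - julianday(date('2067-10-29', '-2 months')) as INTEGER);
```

155

Adding -2 months to 2067-10-29 gives 2067-08-29.
2 days remain in August 2067 after the 29th (31 − 29).
September 2067: 30 days.
October 2067: 31 days.
November 2067: 30 days.
December 2067: 31 days.
Then 31 days into January 2068.
Total: 2 + 30 + 31 + 30 + 31 + 31 = 155.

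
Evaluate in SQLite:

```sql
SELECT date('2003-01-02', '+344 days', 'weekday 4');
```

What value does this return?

Applying '+344 days' to 2003-01-02: counting 344 days forward gives 2003-12-12.
`weekday 4` advances to the next Thursday; 2003-12-12 is a Friday, so it moves forward to 2003-12-18.

2003-12-18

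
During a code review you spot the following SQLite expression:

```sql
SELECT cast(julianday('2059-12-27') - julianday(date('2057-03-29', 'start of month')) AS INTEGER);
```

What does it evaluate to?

1031

`start of month` rewinds 2057-03-29 to 2057-03-01.
30 days remain in March 2057 after the 1st (31 − 1).
Full months from April 2057 through November 2059 contribute their day counts.
Then 27 days into December 2059.
Total: 30 + 30 + 31 + 30 + 31 + 31 + 30 + 31 + 30 + 31 + 31 + 28 + 31 + 30 + 31 + 30 + 31 + 31 + 30 + 31 + 30 + 31 + 31 + 28 + 31 + 30 + 31 + 30 + 31 + 31 + 30 + 31 + 30 + 27 = 1031.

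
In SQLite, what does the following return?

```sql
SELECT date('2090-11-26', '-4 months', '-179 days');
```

2090-01-28

Adding -4 months to 2090-11-26 gives 2090-07-26.
Applying '-179 days' to 2090-07-26: counting 179 days back gives 2090-01-28.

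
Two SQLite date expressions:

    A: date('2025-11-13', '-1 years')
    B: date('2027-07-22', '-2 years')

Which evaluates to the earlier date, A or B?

A = 2024-11-13.
B = 2025-07-22.
A is earlier.

A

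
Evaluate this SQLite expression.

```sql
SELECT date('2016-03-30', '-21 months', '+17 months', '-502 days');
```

Adding -21 months to 2016-03-30 gives 2014-06-30.
Adding +17 months to 2014-06-30 gives 2015-11-30.
Applying '-502 days' to 2015-11-30: counting 502 days back gives 2014-07-16.

2014-07-16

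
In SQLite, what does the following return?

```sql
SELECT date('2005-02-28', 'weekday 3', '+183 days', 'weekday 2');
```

2005-09-06

`weekday 3` advances to the next Wednesday; 2005-02-28 is a Monday, so it moves forward to 2005-03-02.
Applying '+183 days' to 2005-03-02: counting 183 days forward gives 2005-09-01.
`weekday 2` advances to the next Tuesday; 2005-09-01 is a Thursday, so it moves forward to 2005-09-06.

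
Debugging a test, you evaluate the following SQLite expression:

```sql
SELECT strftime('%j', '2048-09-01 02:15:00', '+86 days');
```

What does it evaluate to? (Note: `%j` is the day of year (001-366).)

First apply '+86 days': 2048-09-01 02:15:00 → 2048-11-26 02:15:00.
Day-of-year for 2048-11-26: days since 2048-01-01 inclusive = 331, zero-padded to 331.

331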